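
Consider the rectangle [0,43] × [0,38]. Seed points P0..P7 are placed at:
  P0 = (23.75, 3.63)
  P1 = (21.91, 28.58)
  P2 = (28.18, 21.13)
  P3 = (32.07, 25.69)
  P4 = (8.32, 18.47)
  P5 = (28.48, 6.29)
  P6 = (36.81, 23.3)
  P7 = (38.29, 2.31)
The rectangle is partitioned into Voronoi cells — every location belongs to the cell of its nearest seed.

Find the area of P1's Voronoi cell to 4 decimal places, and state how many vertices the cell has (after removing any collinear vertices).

Area of P1's cell: 279.3507 (4 vertices)

1. box [0,43]×[0,38]: [(0, 0) (43, 0) (43, 38) (0, 38)]
2. ⊥bis P1·P0 via (22.83,16.105): [(0, 14.4213) (43, 17.5925) (43, 38) (0, 38)]  |A|=945.7026
3. ⊥bis P1·P2 via (25.045,24.855): [(0, 14.4213) (13.8625, 15.4437) (40.6639, 38) (0, 38)]  |A|=622.043
4. ⊥bis P1·P3 via (26.99,27.135): [(0, 14.4213) (13.8625, 15.4437) (26.7495, 26.2895) (30.0805, 38) (0, 38)]  |A|=560.0752
5. ⊥bis P1·P4 via (15.115,23.525): [(18.3299, 19.2035) (26.7495, 26.2895) (30.0805, 38) (4.3466, 38)]  |A|=279.3507
6. ⊥bis P1·P5 via (25.195,17.435): [(18.3299, 19.2035) (26.7495, 26.2895) (30.0805, 38) (4.3466, 38)]  |A|=279.3507
7. ⊥bis P1·P6 via (29.36,25.94): [(18.3299, 19.2035) (26.7495, 26.2895) (30.0805, 38) (4.3466, 38)]  |A|=279.3507
8. ⊥bis P1·P7 via (30.1,15.445): [(18.3299, 19.2035) (26.7495, 26.2895) (30.0805, 38) (4.3466, 38)]  |A|=279.3507
9. canonical 4-gon: [(18.3299, 19.2035) (26.7495, 26.2895) (30.0805, 38) (4.3466, 38)]
10. shoelace: 279.3507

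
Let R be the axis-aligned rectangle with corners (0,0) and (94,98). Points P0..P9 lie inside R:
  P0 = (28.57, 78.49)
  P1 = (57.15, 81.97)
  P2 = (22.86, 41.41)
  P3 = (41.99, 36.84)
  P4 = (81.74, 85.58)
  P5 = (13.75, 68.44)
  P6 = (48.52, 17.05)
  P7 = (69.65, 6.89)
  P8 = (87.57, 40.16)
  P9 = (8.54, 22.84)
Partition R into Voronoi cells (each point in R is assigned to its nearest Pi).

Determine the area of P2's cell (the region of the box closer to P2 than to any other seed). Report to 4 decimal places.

Area of P2's cell: 733.8336

1. box [0,94]×[0,98]: [(0, 0) (94, 0) (94, 98) (0, 98)]
2. ⊥bis P2·P0 via (25.715,59.95): [(0, 63.9099) (0, 0) (94, 0) (94, 49.4347)]  |A|=5327.1956
3. ⊥bis P2·P1 via (40.005,61.69): [(45.7042, 56.8718) (0, 63.9099) (0, 0) (94, 0) (94, 16.0419)]  |A|=4520.8282
4. ⊥bis P2·P3 via (32.425,39.125): [(36.9853, 58.2145) (0, 63.9099) (0, 0) (23.0784, 0)]  |A|=1853.6109
5. ⊥bis P2·P4 via (52.3,63.495): [(36.9853, 58.2145) (0, 63.9099) (0, 0) (23.0784, 0)]  |A|=1853.6109
6. ⊥bis P2·P5 via (18.305,54.925): [(36.9853, 58.2145) (30.8626, 59.1573) (0, 48.7556) (0, 0) (23.0784, 0)]  |A|=1619.7609
7. ⊥bis P2·P6 via (35.69,29.23): [(28.1684, 21.307) (36.9853, 58.2145) (30.8626, 59.1573) (0, 48.7556) (0, 0) (7.9409, 0)]  |A|=1458.4933
8. ⊥bis P2·P7 via (46.255,24.15): [(28.1684, 21.307) (36.9853, 58.2145) (30.8626, 59.1573) (0, 48.7556) (0, 0) (7.9409, 0)]  |A|=1458.4933
9. ⊥bis P2·P8 via (55.215,40.785): [(28.1684, 21.307) (36.9853, 58.2145) (30.8626, 59.1573) (0, 48.7556) (0, 0) (7.9409, 0)]  |A|=1458.4933
10. ⊥bis P2·P9 via (15.7,32.125): [(28.4111, 22.323) (36.9853, 58.2145) (30.8626, 59.1573) (0, 48.7556) (0, 44.2318)]  |A|=733.8336
11. canonical 5-gon: [(28.4111, 22.323) (36.9853, 58.2145) (30.8626, 59.1573) (0, 48.7556) (0, 44.2318)]
12. shoelace: 733.8336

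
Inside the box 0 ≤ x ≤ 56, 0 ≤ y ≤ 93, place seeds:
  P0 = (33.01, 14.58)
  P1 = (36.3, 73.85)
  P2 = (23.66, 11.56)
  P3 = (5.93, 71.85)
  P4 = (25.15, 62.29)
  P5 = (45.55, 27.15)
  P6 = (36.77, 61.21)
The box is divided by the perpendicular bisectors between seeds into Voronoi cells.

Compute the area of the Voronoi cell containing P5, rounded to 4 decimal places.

Area of P5's cell: 756.6985

1. box [0,56]×[0,93]: [(0, 0) (56, 0) (56, 93) (0, 93)]
2. ⊥bis P5·P0 via (39.28,20.865): [(0, 60.0513) (56, 4.1849) (56, 93) (0, 93)]  |A|=3409.3876
3. ⊥bis P5·P1 via (40.925,50.5): [(14.7676, 45.3189) (56, 4.1849) (56, 53.4859)]  |A|=1016.4008
4. ⊥bis P5·P2 via (34.605,19.355): [(15.9472, 45.5526) (19.4169, 40.6807) (56, 4.1849) (56, 53.4859)]  |A|=1013.1221
5. ⊥bis P5·P3 via (25.74,49.5): [(22.823, 46.9145) (18.0133, 42.6514) (19.4169, 40.6807) (56, 4.1849) (56, 53.4859)]  |A|=1001.7413
6. ⊥bis P5·P4 via (35.35,44.72): [(47.5754, 51.8173) (22.7185, 37.387) (56, 4.1849) (56, 53.4859)]  |A|=860.452
7. ⊥bis P5·P6 via (41.16,44.18): [(29.0365, 41.0548) (22.7185, 37.387) (56, 4.1849) (56, 48.0055)]  |A|=756.6985
8. canonical 4-gon: [(29.0365, 41.0548) (22.7185, 37.387) (56, 4.1849) (56, 48.0055)]
9. shoelace: 756.6985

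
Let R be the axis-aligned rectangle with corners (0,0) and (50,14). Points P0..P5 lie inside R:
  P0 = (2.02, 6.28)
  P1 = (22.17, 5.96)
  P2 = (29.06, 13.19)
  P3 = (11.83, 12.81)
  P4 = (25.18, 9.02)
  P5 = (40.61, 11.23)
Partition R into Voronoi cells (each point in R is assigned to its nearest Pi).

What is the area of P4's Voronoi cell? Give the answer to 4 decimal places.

1. box [0,50]×[0,14]: [(0, 0) (50, 0) (50, 14) (0, 14)]
2. ⊥bis P4·P0 via (13.6,7.65): [(14.5051, 0) (50, 0) (50, 14) (12.8487, 14)]  |A|=508.5234
3. ⊥bis P4·P1 via (23.675,7.49): [(31.2894, 0) (50, 0) (50, 14) (17.0569, 14)]  |A|=361.576
4. ⊥bis P4·P2 via (27.12,11.105): [(31.2894, 0) (39.055, 0) (24.0086, 14) (17.0569, 14)]  |A|=103.0215
5. ⊥bis P4·P3 via (18.505,10.915): [(18.8735, 12.213) (31.2894, 0) (39.055, 0) (24.0086, 14) (19.3808, 14)]  |A|=100.9451
6. ⊥bis P4·P5 via (32.895,10.125): [(18.8735, 12.213) (31.2894, 0) (34.3452, 0) (33.621, 5.0561) (24.0086, 14) (19.3808, 14)]  |A|=89.0384
7. canonical 6-gon: [(18.8735, 12.213) (31.2894, 0) (34.3452, 0) (33.621, 5.0561) (24.0086, 14) (19.3808, 14)]
8. shoelace: 89.0384

Area of P4's cell: 89.0384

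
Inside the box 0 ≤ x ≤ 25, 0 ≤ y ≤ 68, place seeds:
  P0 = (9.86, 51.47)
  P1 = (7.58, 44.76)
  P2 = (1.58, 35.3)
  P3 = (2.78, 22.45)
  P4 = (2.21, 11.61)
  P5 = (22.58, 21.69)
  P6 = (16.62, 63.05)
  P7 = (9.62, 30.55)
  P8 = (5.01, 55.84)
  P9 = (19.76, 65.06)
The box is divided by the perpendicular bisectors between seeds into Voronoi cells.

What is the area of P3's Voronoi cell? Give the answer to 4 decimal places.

Area of P3's cell: 115.5633

1. box [0,25]×[0,68]: [(0, 0) (25, 0) (25, 68) (0, 68)]
2. ⊥bis P3·P0 via (6.32,36.96): [(0, 38.5019) (0, 0) (25, 0) (25, 32.4026)]  |A|=886.3067
3. ⊥bis P3·P1 via (5.18,33.605): [(0, 34.7195) (0, 0) (25, 0) (25, 29.3407)]  |A|=800.7525
4. ⊥bis P3·P2 via (2.18,28.875): [(19.6025, 30.502) (0, 28.6714) (0, 0) (25, 0) (25, 29.3407)]  |A|=741.4741
5. ⊥bis P3·P4 via (2.495,17.03): [(19.6025, 30.502) (0, 28.6714) (0, 17.1612) (25, 15.8466) (25, 29.3407)]  |A|=328.8764
6. ⊥bis P3·P5 via (12.68,22.07): [(12.9799, 29.8836) (0, 28.6714) (0, 17.1612) (12.4664, 16.5057)]  |A|=158.2563
7. ⊥bis P3·P6 via (9.7,42.75): [(12.9799, 29.8836) (0, 28.6714) (0, 17.1612) (12.4664, 16.5057)]  |A|=158.2563
8. ⊥bis P3·P7 via (6.2,26.5): [(12.6413, 21.0607) (3.2673, 28.9765) (0, 28.6714) (0, 17.1612) (12.4664, 16.5057)]  |A|=115.5633
9. ⊥bis P3·P8 via (3.895,39.145): [(12.6413, 21.0607) (3.2673, 28.9765) (0, 28.6714) (0, 17.1612) (12.4664, 16.5057)]  |A|=115.5633
10. ⊥bis P3·P9 via (11.27,43.755): [(12.6413, 21.0607) (3.2673, 28.9765) (0, 28.6714) (0, 17.1612) (12.4664, 16.5057)]  |A|=115.5633
11. canonical 5-gon: [(12.6413, 21.0607) (3.2673, 28.9765) (0, 28.6714) (0, 17.1612) (12.4664, 16.5057)]
12. shoelace: 115.5633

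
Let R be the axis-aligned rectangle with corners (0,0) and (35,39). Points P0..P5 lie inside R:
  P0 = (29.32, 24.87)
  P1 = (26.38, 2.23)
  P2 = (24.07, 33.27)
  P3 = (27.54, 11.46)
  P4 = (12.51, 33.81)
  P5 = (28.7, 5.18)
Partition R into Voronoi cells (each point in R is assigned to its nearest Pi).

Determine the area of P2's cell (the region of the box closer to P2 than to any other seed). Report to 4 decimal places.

Area of P2's cell: 168.0307

1. box [0,35]×[0,39]: [(0, 0) (35, 0) (35, 39) (0, 39)]
2. ⊥bis P2·P0 via (26.695,29.07): [(0, 12.3856) (35, 34.2606) (35, 39) (0, 39)]  |A|=548.6906
3. ⊥bis P2·P1 via (25.225,17.75): [(0, 15.8728) (6.3336, 16.3441) (35, 34.2606) (35, 39) (0, 39)]  |A|=537.6477
4. ⊥bis P2·P3 via (25.805,22.365): [(0, 18.2594) (12.6074, 20.2652) (35, 34.2606) (35, 39) (0, 39)]  |A|=511.6642
5. ⊥bis P2·P4 via (18.29,33.54): [(17.8221, 23.5245) (35, 34.2606) (35, 39) (18.5451, 39)]  |A|=168.0307
6. ⊥bis P2·P5 via (26.385,19.225): [(17.8221, 23.5245) (35, 34.2606) (35, 39) (18.5451, 39)]  |A|=168.0307
7. canonical 4-gon: [(17.8221, 23.5245) (35, 34.2606) (35, 39) (18.5451, 39)]
8. shoelace: 168.0307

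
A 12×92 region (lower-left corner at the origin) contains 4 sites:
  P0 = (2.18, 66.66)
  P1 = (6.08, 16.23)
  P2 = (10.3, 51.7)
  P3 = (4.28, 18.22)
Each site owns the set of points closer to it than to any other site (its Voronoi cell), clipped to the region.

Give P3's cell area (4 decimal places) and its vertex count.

1. box [0,12]×[0,92]: [(0, 0) (12, 0) (12, 92) (0, 92)]
2. ⊥bis P3·P0 via (3.23,42.44): [(0, 42.3) (0, 0) (12, 0) (12, 42.8202)]  |A|=510.721
3. ⊥bis P3·P1 via (5.18,17.225): [(0, 42.3) (0, 12.5396) (12, 23.3938) (12, 42.8202)]  |A|=295.1205
4. ⊥bis P3·P2 via (7.29,34.96): [(0, 36.2708) (0, 12.5396) (12, 23.3938) (12, 34.1131)]  |A|=206.7029
5. canonical 4-gon: [(0, 36.2708) (0, 12.5396) (12, 23.3938) (12, 34.1131)]
6. shoelace: 206.7029

Area of P3's cell: 206.7029 (4 vertices)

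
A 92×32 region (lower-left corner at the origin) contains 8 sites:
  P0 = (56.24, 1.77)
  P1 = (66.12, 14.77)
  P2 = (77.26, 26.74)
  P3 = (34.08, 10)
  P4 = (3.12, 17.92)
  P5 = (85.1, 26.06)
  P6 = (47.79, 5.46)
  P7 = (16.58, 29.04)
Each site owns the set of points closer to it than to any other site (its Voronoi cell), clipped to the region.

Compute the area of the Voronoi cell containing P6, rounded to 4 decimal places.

Area of P6's cell: 263.2863

1. box [0,92]×[0,32]: [(0, 0) (92, 0) (92, 32) (0, 32)]
2. ⊥bis P6·P0 via (52.015,3.615): [(0, 0) (50.4364, 0) (64.4103, 32) (0, 32)]  |A|=1837.5476
3. ⊥bis P6·P1 via (56.955,10.115): [(0, 0) (50.4364, 0) (55.825, 12.3398) (45.8394, 32) (0, 32)]  |A|=1654.9931
4. ⊥bis P6·P2 via (62.525,16.1): [(0, 0) (50.4364, 0) (55.825, 12.3398) (45.8394, 32) (0, 32)]  |A|=1654.9931
5. ⊥bis P6·P3 via (40.935,7.73): [(38.3752, 0) (50.4364, 0) (55.825, 12.3398) (47.7356, 28.2666)]  |A|=263.2863
6. ⊥bis P6·P4 via (25.455,11.69): [(38.3752, 0) (50.4364, 0) (55.825, 12.3398) (47.7356, 28.2666)]  |A|=263.2863
7. ⊥bis P6·P5 via (66.445,15.76): [(38.3752, 0) (50.4364, 0) (55.825, 12.3398) (47.7356, 28.2666)]  |A|=263.2863
8. ⊥bis P6·P7 via (32.185,17.25): [(38.3752, 0) (50.4364, 0) (55.825, 12.3398) (47.7356, 28.2666)]  |A|=263.2863
9. canonical 4-gon: [(38.3752, 0) (50.4364, 0) (55.825, 12.3398) (47.7356, 28.2666)]
10. shoelace: 263.2863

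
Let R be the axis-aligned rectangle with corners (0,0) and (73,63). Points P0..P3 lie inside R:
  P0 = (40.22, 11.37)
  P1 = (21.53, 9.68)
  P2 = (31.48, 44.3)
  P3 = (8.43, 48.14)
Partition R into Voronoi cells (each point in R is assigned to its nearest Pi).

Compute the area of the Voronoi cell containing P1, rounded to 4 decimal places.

Area of P1's cell: 832.9319

1. box [0,73]×[0,63]: [(0, 0) (73, 0) (73, 63) (0, 63)]
2. ⊥bis P1·P0 via (30.875,10.525): [(0, 0) (31.8267, 0) (26.1301, 63) (0, 63)]  |A|=1825.6382
3. ⊥bis P1·P2 via (26.505,26.99): [(0, 34.6077) (0, 0) (31.8267, 0) (29.4631, 26.1398)]  |A|=925.7968
4. ⊥bis P1·P3 via (14.98,28.91): [(17.1971, 29.6652) (0, 23.8076) (0, 0) (31.8267, 0) (29.4631, 26.1398)]  |A|=832.9319
5. canonical 5-gon: [(17.1971, 29.6652) (0, 23.8076) (0, 0) (31.8267, 0) (29.4631, 26.1398)]
6. shoelace: 832.9319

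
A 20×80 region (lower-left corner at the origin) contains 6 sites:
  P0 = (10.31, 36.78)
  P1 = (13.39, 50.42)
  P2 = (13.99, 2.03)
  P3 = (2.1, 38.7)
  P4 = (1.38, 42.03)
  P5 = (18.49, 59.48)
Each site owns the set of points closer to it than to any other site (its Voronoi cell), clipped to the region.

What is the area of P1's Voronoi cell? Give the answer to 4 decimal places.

1. box [0,20]×[0,80]: [(0, 0) (20, 0) (20, 80) (0, 80)]
2. ⊥bis P1·P0 via (11.85,43.6): [(0, 46.2758) (20, 41.7597) (20, 80) (0, 80)]  |A|=719.6452
3. ⊥bis P1·P2 via (13.69,26.225): [(0, 46.2758) (20, 41.7597) (20, 80) (0, 80)]  |A|=719.6452
4. ⊥bis P1·P3 via (7.745,44.56): [(0, 52.0208) (7.7898, 44.5168) (20, 41.7597) (20, 80) (0, 80)]  |A|=697.2687
5. ⊥bis P1·P4 via (7.385,46.225): [(0, 56.7964) (8.726, 44.3054) (20, 41.7597) (20, 80) (0, 80)]  |A|=673.744
6. ⊥bis P1·P5 via (15.94,54.95): [(0, 63.9228) (0, 56.7964) (8.726, 44.3054) (20, 41.7597) (20, 52.6646)]  |A|=239.6182
7. canonical 5-gon: [(0, 63.9228) (0, 56.7964) (8.726, 44.3054) (20, 41.7597) (20, 52.6646)]
8. shoelace: 239.6182

Area of P1's cell: 239.6182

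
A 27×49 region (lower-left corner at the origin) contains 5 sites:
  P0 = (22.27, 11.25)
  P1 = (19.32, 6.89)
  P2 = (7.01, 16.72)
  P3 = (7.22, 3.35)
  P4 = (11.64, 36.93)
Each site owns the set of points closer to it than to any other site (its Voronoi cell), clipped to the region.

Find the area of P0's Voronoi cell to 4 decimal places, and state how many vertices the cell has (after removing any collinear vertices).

Area of P0's cell: 188.1050 (4 vertices)

1. box [0,27]×[0,49]: [(0, 0) (27, 0) (27, 49) (0, 49)]
2. ⊥bis P0·P1 via (20.795,9.07): [(0, 23.14) (27, 4.8717) (27, 49) (0, 49)]  |A|=944.8424
3. ⊥bis P0·P2 via (14.64,13.985): [(14.4235, 13.381) (27, 4.8717) (27, 48.4665)]  |A|=274.1352
4. ⊥bis P0·P3 via (14.745,7.3): [(14.4235, 13.381) (27, 4.8717) (27, 48.4665)]  |A|=274.1352
5. ⊥bis P0·P4 via (16.955,24.09): [(18.4899, 24.7254) (14.4235, 13.381) (27, 4.8717) (27, 28.248)]  |A|=188.105
6. canonical 4-gon: [(18.4899, 24.7254) (14.4235, 13.381) (27, 4.8717) (27, 28.248)]
7. shoelace: 188.105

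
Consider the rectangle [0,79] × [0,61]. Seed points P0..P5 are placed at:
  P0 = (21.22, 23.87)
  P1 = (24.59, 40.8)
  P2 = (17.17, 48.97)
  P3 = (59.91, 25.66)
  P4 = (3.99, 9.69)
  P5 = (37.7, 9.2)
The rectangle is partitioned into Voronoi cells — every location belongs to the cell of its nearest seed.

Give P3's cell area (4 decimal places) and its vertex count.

1. box [0,79]×[0,61]: [(0, 0) (79, 0) (79, 61) (0, 61)]
2. ⊥bis P3·P0 via (40.565,24.765): [(41.7108, 0) (79, 0) (79, 61) (38.8886, 61)]  |A|=2360.7202
3. ⊥bis P3·P1 via (42.25,33.23): [(40.3757, 28.8574) (41.7108, 0) (79, 0) (79, 61) (54.1537, 61)]  |A|=2115.3901
4. ⊥bis P3·P2 via (38.54,37.315): [(40.3757, 28.8574) (41.7108, 0) (79, 0) (79, 61) (54.1537, 61)]  |A|=2115.3901
5. ⊥bis P3·P4 via (31.95,17.675): [(40.3757, 28.8574) (41.7108, 0) (79, 0) (79, 61) (54.1537, 61)]  |A|=2115.3901
6. ⊥bis P3·P5 via (48.805,17.43): [(40.3757, 28.8574) (40.3783, 28.8004) (61.7225, 0) (79, 0) (79, 61) (54.1537, 61)]  |A|=1827.2168
7. canonical 6-gon: [(40.3757, 28.8574) (40.3783, 28.8004) (61.7225, 0) (79, 0) (79, 61) (54.1537, 61)]
8. shoelace: 1827.2168

Area of P3's cell: 1827.2168 (6 vertices)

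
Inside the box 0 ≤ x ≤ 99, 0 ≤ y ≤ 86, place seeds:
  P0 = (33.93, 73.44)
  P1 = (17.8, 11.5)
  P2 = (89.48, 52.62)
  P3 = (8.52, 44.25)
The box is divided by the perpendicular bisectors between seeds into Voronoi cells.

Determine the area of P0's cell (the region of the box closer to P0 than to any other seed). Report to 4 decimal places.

Area of P0's cell: 2064.6124

1. box [0,99]×[0,86]: [(0, 0) (99, 0) (99, 86) (0, 86)]
2. ⊥bis P0·P1 via (25.865,42.47): [(0, 49.2056) (99, 23.4247) (99, 86) (0, 86)]  |A|=4918.802
3. ⊥bis P0·P2 via (61.705,63.03): [(0, 49.2056) (51.4974, 35.795) (70.3141, 86) (0, 86)]  |A|=2712.4681
4. ⊥bis P0·P3 via (21.225,58.845): [(0, 77.3214) (46.0847, 37.2045) (51.4974, 35.795) (70.3141, 86) (0, 86)]  |A|=2064.6124
5. canonical 5-gon: [(0, 77.3214) (46.0847, 37.2045) (51.4974, 35.795) (70.3141, 86) (0, 86)]
6. shoelace: 2064.6124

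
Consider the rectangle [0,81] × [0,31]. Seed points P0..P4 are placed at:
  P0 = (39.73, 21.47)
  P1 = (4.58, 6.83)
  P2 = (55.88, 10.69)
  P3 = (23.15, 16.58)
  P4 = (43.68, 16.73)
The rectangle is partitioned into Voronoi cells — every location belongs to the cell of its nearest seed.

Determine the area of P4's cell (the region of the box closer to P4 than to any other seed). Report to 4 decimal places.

Area of P4's cell: 321.5940

1. box [0,81]×[0,31]: [(0, 0) (81, 0) (81, 31) (0, 31)]
2. ⊥bis P4·P0 via (41.705,19.1): [(18.785, 0) (81, 0) (81, 31) (55.985, 31)]  |A|=1352.065
3. ⊥bis P4·P1 via (24.13,11.78): [(25.6617, 5.7306) (27.1127, 0) (81, 0) (81, 31) (55.985, 31)]  |A|=1328.2038
4. ⊥bis P4·P2 via (49.78,13.71): [(25.6617, 5.7306) (27.1127, 0) (42.9924, 0) (58.34, 31) (55.985, 31)]  |A|=387.8559
5. ⊥bis P4·P3 via (33.415,16.655): [(33.4474, 12.2187) (33.5367, 0) (42.9924, 0) (58.34, 31) (55.985, 31)]  |A|=321.594
6. canonical 5-gon: [(33.4474, 12.2187) (33.5367, 0) (42.9924, 0) (58.34, 31) (55.985, 31)]
7. shoelace: 321.594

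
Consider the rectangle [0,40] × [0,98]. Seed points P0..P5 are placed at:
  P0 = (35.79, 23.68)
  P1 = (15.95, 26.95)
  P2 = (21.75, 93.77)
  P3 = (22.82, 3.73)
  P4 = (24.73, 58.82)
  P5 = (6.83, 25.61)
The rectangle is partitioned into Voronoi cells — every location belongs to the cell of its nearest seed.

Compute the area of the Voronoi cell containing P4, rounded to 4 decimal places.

Area of P4's cell: 1272.4399

1. box [0,40]×[0,98]: [(0, 0) (40, 0) (40, 98) (0, 98)]
2. ⊥bis P4·P0 via (30.26,41.25): [(0, 31.7259) (40, 44.3156) (40, 98) (0, 98)]  |A|=2399.1697
3. ⊥bis P4·P1 via (20.34,42.885): [(0, 48.4886) (28.3999, 40.6645) (40, 44.3156) (40, 98) (0, 98)]  |A|=2161.1415
4. ⊥bis P4·P2 via (23.24,76.295): [(0, 74.3134) (0, 48.4886) (28.3999, 40.6645) (40, 44.3156) (40, 77.724)]  |A|=1281.8912
5. ⊥bis P4·P3 via (23.775,31.275): [(0, 74.3134) (0, 48.4886) (28.3999, 40.6645) (40, 44.3156) (40, 77.724)]  |A|=1281.8912
6. ⊥bis P4·P5 via (15.78,42.215): [(0, 74.3134) (0, 50.7203) (8.4697, 46.1552) (28.3999, 40.6645) (40, 44.3156) (40, 77.724)]  |A|=1272.4399
7. canonical 6-gon: [(0, 74.3134) (0, 50.7203) (8.4697, 46.1552) (28.3999, 40.6645) (40, 44.3156) (40, 77.724)]
8. shoelace: 1272.4399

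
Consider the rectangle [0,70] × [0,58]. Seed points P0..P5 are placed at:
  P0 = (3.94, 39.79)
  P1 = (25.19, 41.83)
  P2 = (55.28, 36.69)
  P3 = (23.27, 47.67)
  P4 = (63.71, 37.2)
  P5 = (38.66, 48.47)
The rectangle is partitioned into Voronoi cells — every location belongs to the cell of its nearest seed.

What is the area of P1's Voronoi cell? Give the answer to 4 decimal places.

Area of P1's cell: 871.4966

1. box [0,70]×[0,58]: [(0, 0) (70, 0) (70, 58) (0, 58)]
2. ⊥bis P1·P0 via (14.565,40.81): [(18.4828, 0) (70, 0) (70, 58) (12.9148, 58)]  |A|=3149.4719
3. ⊥bis P1·P2 via (40.235,39.26): [(18.4828, 0) (33.5286, 0) (43.4362, 58) (12.9148, 58)]  |A|=1321.4498
4. ⊥bis P1·P3 via (24.23,44.75): [(14.494, 41.5491) (18.4828, 0) (33.5286, 0) (42.1809, 50.6517)]  |A|=974.3848
5. ⊥bis P1·P4 via (44.45,39.515): [(14.494, 41.5491) (18.4828, 0) (33.5286, 0) (42.1809, 50.6517)]  |A|=974.3848
6. ⊥bis P1·P5 via (31.925,45.15): [(31.0215, 46.9828) (14.494, 41.5491) (18.4828, 0) (33.5286, 0) (38.8436, 31.1148)]  |A|=871.4966
7. canonical 5-gon: [(31.0215, 46.9828) (14.494, 41.5491) (18.4828, 0) (33.5286, 0) (38.8436, 31.1148)]
8. shoelace: 871.4966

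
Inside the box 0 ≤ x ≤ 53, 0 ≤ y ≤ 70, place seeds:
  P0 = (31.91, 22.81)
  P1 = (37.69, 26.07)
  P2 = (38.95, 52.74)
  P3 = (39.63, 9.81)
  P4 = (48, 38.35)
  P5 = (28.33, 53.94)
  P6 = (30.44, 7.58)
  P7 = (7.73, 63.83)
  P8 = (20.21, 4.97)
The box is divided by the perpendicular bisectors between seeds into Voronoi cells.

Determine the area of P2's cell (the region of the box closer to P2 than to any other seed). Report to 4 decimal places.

Area of P2's cell: 470.1715

1. box [0,53]×[0,70]: [(0, 0) (53, 0) (53, 70) (0, 70)]
2. ⊥bis P2·P0 via (35.43,37.775): [(0, 46.1087) (53, 33.6423) (53, 70) (0, 70)]  |A|=1596.5999
3. ⊥bis P2·P1 via (38.32,39.405): [(0, 46.1087) (26.0321, 39.9855) (53, 38.7115) (53, 70) (0, 70)]  |A|=1528.2471
4. ⊥bis P2·P3 via (39.29,31.275): [(0, 46.1087) (26.0321, 39.9855) (53, 38.7115) (53, 70) (0, 70)]  |A|=1528.2471
5. ⊥bis P2·P4 via (43.475,45.545): [(0, 46.1087) (26.0321, 39.9855) (34.034, 39.6075) (53, 51.5354) (53, 70) (0, 70)]  |A|=1406.6382
6. ⊥bis P2·P5 via (33.64,53.34): [(32.0986, 39.6989) (34.034, 39.6075) (53, 51.5354) (53, 70) (35.5225, 70)]  |A|=470.1715
7. ⊥bis P2·P6 via (34.695,30.16): [(32.0986, 39.6989) (34.034, 39.6075) (53, 51.5354) (53, 70) (35.5225, 70)]  |A|=470.1715
8. ⊥bis P2·P7 via (23.34,58.285): [(32.0986, 39.6989) (34.034, 39.6075) (53, 51.5354) (53, 70) (35.5225, 70)]  |A|=470.1715
9. ⊥bis P2·P8 via (29.58,28.855): [(32.0986, 39.6989) (34.034, 39.6075) (53, 51.5354) (53, 70) (35.5225, 70)]  |A|=470.1715
10. canonical 5-gon: [(32.0986, 39.6989) (34.034, 39.6075) (53, 51.5354) (53, 70) (35.5225, 70)]
11. shoelace: 470.1715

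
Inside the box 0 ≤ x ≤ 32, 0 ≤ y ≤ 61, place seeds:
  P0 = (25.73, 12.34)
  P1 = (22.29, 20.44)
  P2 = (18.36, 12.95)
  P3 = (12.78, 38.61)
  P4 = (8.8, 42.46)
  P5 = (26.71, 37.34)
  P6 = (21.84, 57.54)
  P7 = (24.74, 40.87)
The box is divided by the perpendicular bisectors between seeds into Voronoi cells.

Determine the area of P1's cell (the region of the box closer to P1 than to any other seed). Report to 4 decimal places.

1. box [0,32]×[0,61]: [(0, 0) (32, 0) (32, 61) (0, 61)]
2. ⊥bis P1·P0 via (24.01,16.39): [(0, 6.1932) (32, 19.7833) (32, 61) (0, 61)]  |A|=1536.3769
3. ⊥bis P1·P2 via (20.325,16.695): [(0, 27.3595) (22.2947, 15.6615) (32, 19.7833) (32, 61) (0, 61)]  |A|=1300.4284
4. ⊥bis P1·P3 via (17.535,29.525): [(6.6904, 23.8491) (22.2947, 15.6615) (32, 19.7833) (32, 37.0958)]  |A|=290.9766
5. ⊥bis P1·P4 via (15.545,31.45): [(6.6904, 23.8491) (22.2947, 15.6615) (32, 19.7833) (32, 37.0958)]  |A|=290.9766
6. ⊥bis P1·P5 via (24.5,28.89): [(19.0467, 30.3162) (6.6904, 23.8491) (22.2947, 15.6615) (32, 19.7833) (32, 26.9285)]  |A|=225.1264
7. ⊥bis P1·P6 via (22.065,38.99): [(19.0467, 30.3162) (6.6904, 23.8491) (22.2947, 15.6615) (32, 19.7833) (32, 26.9285)]  |A|=225.1264
8. ⊥bis P1·P7 via (23.515,30.655): [(19.0467, 30.3162) (6.6904, 23.8491) (22.2947, 15.6615) (32, 19.7833) (32, 26.9285)]  |A|=225.1264
9. canonical 5-gon: [(19.0467, 30.3162) (6.6904, 23.8491) (22.2947, 15.6615) (32, 19.7833) (32, 26.9285)]
10. shoelace: 225.1264

Area of P1's cell: 225.1264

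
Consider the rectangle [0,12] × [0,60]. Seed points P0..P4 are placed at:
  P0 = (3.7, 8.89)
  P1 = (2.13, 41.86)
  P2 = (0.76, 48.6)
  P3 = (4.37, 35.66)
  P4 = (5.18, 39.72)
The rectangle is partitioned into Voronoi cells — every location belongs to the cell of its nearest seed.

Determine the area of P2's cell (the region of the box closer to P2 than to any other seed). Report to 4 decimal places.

Area of P2's cell: 163.3512

1. box [0,12]×[0,60]: [(0, 0) (12, 0) (12, 60) (0, 60)]
2. ⊥bis P2·P0 via (2.23,28.745): [(0, 28.5799) (12, 29.4683) (12, 60) (0, 60)]  |A|=371.7106
3. ⊥bis P2·P1 via (1.445,45.23): [(0, 44.9363) (12, 47.3755) (12, 60) (0, 60)]  |A|=166.1296
4. ⊥bis P2·P3 via (2.565,42.13): [(0, 44.9363) (12, 47.3755) (12, 60) (0, 60)]  |A|=166.1296
5. ⊥bis P2·P4 via (2.97,44.16): [(0, 44.9363) (7.6561, 46.4925) (12, 48.6547) (12, 60) (0, 60)]  |A|=163.3512
6. canonical 5-gon: [(0, 44.9363) (7.6561, 46.4925) (12, 48.6547) (12, 60) (0, 60)]
7. shoelace: 163.3512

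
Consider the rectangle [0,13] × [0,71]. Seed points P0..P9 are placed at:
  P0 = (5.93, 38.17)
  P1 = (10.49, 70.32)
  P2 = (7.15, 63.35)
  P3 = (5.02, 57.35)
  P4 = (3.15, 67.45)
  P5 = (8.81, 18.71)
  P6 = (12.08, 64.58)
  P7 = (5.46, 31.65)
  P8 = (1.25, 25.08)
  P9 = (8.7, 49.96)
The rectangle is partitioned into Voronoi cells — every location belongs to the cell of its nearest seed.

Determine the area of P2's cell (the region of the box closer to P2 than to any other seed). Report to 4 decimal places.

1. box [0,13]×[0,71]: [(0, 0) (13, 0) (13, 71) (0, 71)]
2. ⊥bis P2·P0 via (6.54,50.76): [(0, 51.0769) (13, 50.447) (13, 71) (0, 71)]  |A|=263.0948
3. ⊥bis P2·P1 via (8.82,66.835): [(0, 51.0769) (13, 50.447) (13, 64.832) (0.1284, 71) (0, 71)]  |A|=223.3984
4. ⊥bis P2·P3 via (6.085,60.35): [(0, 62.5102) (13, 57.8952) (13, 64.832) (0.1284, 71) (0, 71)]  |A|=100.6688
5. ⊥bis P2·P4 via (5.15,65.4): [(1.6042, 61.9407) (13, 57.8952) (13, 64.832) (7.3452, 67.5417)]  |A|=63.1397
6. ⊥bis P2·P5 via (7.98,41.03): [(1.6042, 61.9407) (13, 57.8952) (13, 64.832) (7.3452, 67.5417)]  |A|=63.1397
7. ⊥bis P2·P6 via (9.615,63.965): [(1.6042, 61.9407) (10.9476, 58.6238) (8.9097, 66.792) (7.3452, 67.5417)]  |A|=41.313
8. ⊥bis P2·P7 via (6.305,47.5): [(1.6042, 61.9407) (10.9476, 58.6238) (8.9097, 66.792) (7.3452, 67.5417)]  |A|=41.313
9. ⊥bis P2·P8 via (4.2,44.215): [(1.6042, 61.9407) (10.9476, 58.6238) (8.9097, 66.792) (7.3452, 67.5417)]  |A|=41.313
10. ⊥bis P2·P9 via (7.925,56.655): [(1.6042, 61.9407) (10.9476, 58.6238) (8.9097, 66.792) (7.3452, 67.5417)]  |A|=41.313
11. canonical 4-gon: [(1.6042, 61.9407) (10.9476, 58.6238) (8.9097, 66.792) (7.3452, 67.5417)]
12. shoelace: 41.313

Area of P2's cell: 41.3130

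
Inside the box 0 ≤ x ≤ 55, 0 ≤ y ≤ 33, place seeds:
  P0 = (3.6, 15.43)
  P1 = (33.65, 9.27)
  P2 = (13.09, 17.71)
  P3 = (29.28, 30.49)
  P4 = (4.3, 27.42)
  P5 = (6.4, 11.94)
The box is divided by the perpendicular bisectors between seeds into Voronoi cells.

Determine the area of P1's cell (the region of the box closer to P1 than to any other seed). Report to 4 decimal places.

1. box [0,55]×[0,33]: [(0, 0) (55, 0) (55, 33) (0, 33)]
2. ⊥bis P1·P0 via (18.625,12.35): [(16.0934, 0) (55, 0) (55, 33) (22.8581, 33)]  |A|=1172.3014
3. ⊥bis P1·P2 via (23.37,13.49): [(17.8323, 0) (55, 0) (55, 33) (31.379, 33)]  |A|=1003.0145
4. ⊥bis P1·P3 via (31.465,19.88): [(25.4878, 18.6491) (17.8323, 0) (55, 0) (55, 24.7267)]  |A|=711.4418
5. ⊥bis P1·P4 via (18.975,18.345): [(25.4878, 18.6491) (17.8323, 0) (55, 0) (55, 24.7267)]  |A|=711.4418
6. ⊥bis P1·P5 via (20.025,10.605): [(25.4878, 18.6491) (19.3476, 3.6913) (18.9859, 0) (55, 0) (55, 24.7267)]  |A|=709.3126
7. canonical 5-gon: [(25.4878, 18.6491) (19.3476, 3.6913) (18.9859, 0) (55, 0) (55, 24.7267)]
8. shoelace: 709.3126

Area of P1's cell: 709.3126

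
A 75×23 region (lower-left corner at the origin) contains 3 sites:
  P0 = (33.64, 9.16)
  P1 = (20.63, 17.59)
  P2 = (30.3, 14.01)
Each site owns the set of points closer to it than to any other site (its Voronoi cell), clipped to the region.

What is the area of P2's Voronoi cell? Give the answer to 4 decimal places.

1. box [0,75]×[0,23]: [(0, 0) (75, 0) (75, 23) (0, 23)]
2. ⊥bis P2·P0 via (31.97,11.585): [(0, 0) (15.1475, 0) (48.5457, 23) (0, 23)]  |A|=732.4712
3. ⊥bis P2·P1 via (25.465,15.8): [(21.1445, 4.1299) (48.5457, 23) (28.1306, 23)]  |A|=192.6171
4. canonical 3-gon: [(21.1445, 4.1299) (48.5457, 23) (28.1306, 23)]
5. shoelace: 192.6171

Area of P2's cell: 192.6171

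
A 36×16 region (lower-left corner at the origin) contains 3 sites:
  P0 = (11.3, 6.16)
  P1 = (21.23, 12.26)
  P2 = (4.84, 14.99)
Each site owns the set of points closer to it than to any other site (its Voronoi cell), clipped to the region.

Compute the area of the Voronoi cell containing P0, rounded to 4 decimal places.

1. box [0,36]×[0,16]: [(0, 0) (36, 0) (36, 16) (0, 16)]
2. ⊥bis P0·P1 via (16.265,9.21): [(0, 0) (21.9227, 0) (12.0939, 16) (0, 16)]  |A|=272.1328
3. ⊥bis P0·P2 via (8.07,10.575): [(0, 4.671) (0, 0) (21.9227, 0) (13.1455, 14.2882)]  |A|=187.3192
4. canonical 4-gon: [(0, 4.671) (0, 0) (21.9227, 0) (13.1455, 14.2882)]
5. shoelace: 187.3192

Area of P0's cell: 187.3192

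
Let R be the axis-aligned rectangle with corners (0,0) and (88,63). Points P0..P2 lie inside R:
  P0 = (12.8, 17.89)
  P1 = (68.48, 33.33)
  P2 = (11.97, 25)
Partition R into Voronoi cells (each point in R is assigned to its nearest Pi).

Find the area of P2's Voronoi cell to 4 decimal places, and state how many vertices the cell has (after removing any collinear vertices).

1. box [0,88]×[0,63]: [(0, 0) (88, 0) (88, 63) (0, 63)]
2. ⊥bis P2·P0 via (12.385,21.445): [(0, 19.9992) (88, 30.2721) (88, 63) (0, 63)]  |A|=3332.0637
3. ⊥bis P2·P1 via (40.225,29.165): [(0, 19.9992) (40.8728, 24.7706) (35.2375, 63) (0, 63)]  |A|=1552.3347
4. canonical 4-gon: [(0, 19.9992) (40.8728, 24.7706) (35.2375, 63) (0, 63)]
5. shoelace: 1552.3347

Area of P2's cell: 1552.3347 (4 vertices)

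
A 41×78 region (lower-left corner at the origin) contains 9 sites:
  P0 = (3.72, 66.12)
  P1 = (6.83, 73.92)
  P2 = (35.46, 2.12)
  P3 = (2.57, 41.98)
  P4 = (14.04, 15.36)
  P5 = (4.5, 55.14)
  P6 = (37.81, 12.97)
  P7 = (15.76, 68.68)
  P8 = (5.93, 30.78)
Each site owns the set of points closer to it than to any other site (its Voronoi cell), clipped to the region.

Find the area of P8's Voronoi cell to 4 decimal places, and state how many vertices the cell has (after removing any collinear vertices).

Area of P8's cell: 430.3123 (5 vertices)

1. box [0,41]×[0,78]: [(0, 0) (41, 0) (41, 78) (0, 78)]
2. ⊥bis P8·P0 via (4.825,48.45): [(0, 48.1483) (0, 0) (41, 0) (41, 50.7122)]  |A|=2026.6399
3. ⊥bis P8·P1 via (6.38,52.35): [(0, 48.1483) (0, 0) (41, 0) (41, 50.7122)]  |A|=2026.6399
4. ⊥bis P8·P2 via (20.695,16.45): [(0, 48.1483) (0, 0) (4.7296, 0) (41, 37.3714) (41, 50.7122)]  |A|=1348.9033
5. ⊥bis P8·P3 via (4.25,36.38): [(0, 35.105) (0, 0) (4.7296, 0) (41, 37.3714) (41, 47.405)]  |A|=1013.7184
6. ⊥bis P8·P4 via (9.985,23.07): [(0, 35.105) (0, 17.8185) (41, 39.382) (41, 47.405)]  |A|=518.8442
7. ⊥bis P8·P5 via (5.215,42.96): [(31.2845, 44.4904) (0, 35.105) (0, 17.8185) (41, 39.382) (41, 45.0607)]  |A|=507.4561
8. ⊥bis P8·P6 via (21.87,21.875): [(34.6134, 44.6858) (31.2845, 44.4904) (0, 35.105) (0, 17.8185) (27.7604, 32.4188)]  |A|=431.9771
9. ⊥bis P8·P7 via (10.845,49.73): [(34.0667, 43.7071) (31.1742, 44.4573) (0, 35.105) (0, 17.8185) (27.7604, 32.4188)]  |A|=430.3123
10. canonical 5-gon: [(34.0667, 43.7071) (31.1742, 44.4573) (0, 35.105) (0, 17.8185) (27.7604, 32.4188)]
11. shoelace: 430.3123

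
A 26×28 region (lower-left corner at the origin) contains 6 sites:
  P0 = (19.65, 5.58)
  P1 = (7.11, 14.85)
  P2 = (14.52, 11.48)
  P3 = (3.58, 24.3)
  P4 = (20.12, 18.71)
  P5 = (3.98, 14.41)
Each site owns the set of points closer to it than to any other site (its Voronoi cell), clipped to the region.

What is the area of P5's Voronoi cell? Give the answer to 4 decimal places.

1. box [0,26]×[0,28]: [(0, 0) (26, 0) (26, 28) (0, 28)]
2. ⊥bis P5·P0 via (11.815,9.995): [(0, 0) (6.1828, 0) (21.9608, 28) (0, 28)]  |A|=394.0106
3. ⊥bis P5·P1 via (5.545,14.63): [(0, 0) (6.1828, 0) (7.3183, 2.0151) (3.6655, 28) (0, 28)]  |A|=156.3103
4. ⊥bis P5·P2 via (9.25,12.945): [(0, 0) (5.6514, 0) (6.9466, 4.6592) (3.6655, 28) (0, 28)]  |A|=153.1966
5. ⊥bis P5·P3 via (3.78,19.355): [(0, 19.2021) (0, 0) (5.6514, 0) (6.9466, 4.6592) (4.8746, 19.3993)]  |A|=115.9907
6. ⊥bis P5·P4 via (12.05,16.56): [(0, 19.2021) (0, 0) (5.6514, 0) (6.9466, 4.6592) (4.8746, 19.3993)]  |A|=115.9907
7. canonical 5-gon: [(0, 19.2021) (0, 0) (5.6514, 0) (6.9466, 4.6592) (4.8746, 19.3993)]
8. shoelace: 115.9907

Area of P5's cell: 115.9907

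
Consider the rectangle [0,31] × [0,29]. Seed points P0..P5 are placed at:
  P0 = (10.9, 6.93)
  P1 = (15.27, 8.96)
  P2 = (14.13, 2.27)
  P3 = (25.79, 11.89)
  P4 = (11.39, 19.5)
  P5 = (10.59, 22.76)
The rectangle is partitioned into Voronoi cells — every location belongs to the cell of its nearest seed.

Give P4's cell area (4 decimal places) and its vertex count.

1. box [0,31]×[0,29]: [(0, 0) (31, 0) (31, 29) (0, 29)]
2. ⊥bis P4·P0 via (11.145,13.215): [(0, 13.6495) (31, 12.441) (31, 29) (0, 29)]  |A|=494.5977
3. ⊥bis P4·P1 via (13.33,14.23): [(0, 13.6495) (10.6276, 13.2352) (31, 20.7347) (31, 29) (0, 29)]  |A|=410.1164
4. ⊥bis P4·P2 via (12.76,10.885): [(0, 13.6495) (10.6276, 13.2352) (31, 20.7347) (31, 29) (0, 29)]  |A|=410.1164
5. ⊥bis P4·P3 via (18.59,15.695): [(0, 13.6495) (10.6276, 13.2352) (18.8992, 16.2802) (25.6213, 29) (0, 29)]  |A|=325.9002
6. ⊥bis P4·P5 via (10.99,21.13): [(0, 18.4331) (0, 13.6495) (10.6276, 13.2352) (18.8992, 16.2802) (23.0227, 24.0828)]  |A|=141.268
7. canonical 5-gon: [(0, 18.4331) (0, 13.6495) (10.6276, 13.2352) (18.8992, 16.2802) (23.0227, 24.0828)]
8. shoelace: 141.268

Area of P4's cell: 141.2680 (5 vertices)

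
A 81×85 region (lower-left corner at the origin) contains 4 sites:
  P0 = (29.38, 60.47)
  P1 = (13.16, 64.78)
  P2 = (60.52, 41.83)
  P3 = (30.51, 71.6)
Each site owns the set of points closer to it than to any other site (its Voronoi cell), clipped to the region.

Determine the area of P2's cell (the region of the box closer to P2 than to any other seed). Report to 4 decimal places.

1. box [0,81]×[0,85]: [(0, 0) (81, 0) (81, 85) (0, 85)]
2. ⊥bis P2·P0 via (44.95,51.15): [(14.3323, 0) (81, 0) (81, 85) (65.2122, 85)]  |A|=3504.3611
3. ⊥bis P2·P1 via (36.84,53.305): [(14.3323, 0) (81, 0) (81, 85) (65.2122, 85)]  |A|=3504.3611
4. ⊥bis P2·P3 via (45.515,56.715): [(52.4899, 63.7461) (14.3323, 0) (81, 0) (81, 85) (73.5738, 85)]  |A|=3415.5025
5. canonical 5-gon: [(52.4899, 63.7461) (14.3323, 0) (81, 0) (81, 85) (73.5738, 85)]
6. shoelace: 3415.5025

Area of P2's cell: 3415.5025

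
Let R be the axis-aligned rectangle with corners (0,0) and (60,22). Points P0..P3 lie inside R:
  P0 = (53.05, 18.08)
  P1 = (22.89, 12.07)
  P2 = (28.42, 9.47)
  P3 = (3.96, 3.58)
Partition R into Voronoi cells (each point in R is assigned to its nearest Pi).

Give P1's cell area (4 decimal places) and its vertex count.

1. box [0,60]×[0,22]: [(0, 0) (60, 0) (60, 22) (0, 22)]
2. ⊥bis P1·P0 via (37.97,15.075): [(0, 0) (40.974, 0) (36.5901, 22) (0, 22)]  |A|=853.2046
3. ⊥bis P1·P2 via (25.655,10.77): [(0, 0) (20.5913, 0) (30.9349, 22) (0, 22)]  |A|=566.789
4. ⊥bis P1·P3 via (13.425,7.825): [(16.9345, 0) (20.5913, 0) (30.9349, 22) (7.0676, 22)]  |A|=302.7664
5. canonical 4-gon: [(16.9345, 0) (20.5913, 0) (30.9349, 22) (7.0676, 22)]
6. shoelace: 302.7664

Area of P1's cell: 302.7664 (4 vertices)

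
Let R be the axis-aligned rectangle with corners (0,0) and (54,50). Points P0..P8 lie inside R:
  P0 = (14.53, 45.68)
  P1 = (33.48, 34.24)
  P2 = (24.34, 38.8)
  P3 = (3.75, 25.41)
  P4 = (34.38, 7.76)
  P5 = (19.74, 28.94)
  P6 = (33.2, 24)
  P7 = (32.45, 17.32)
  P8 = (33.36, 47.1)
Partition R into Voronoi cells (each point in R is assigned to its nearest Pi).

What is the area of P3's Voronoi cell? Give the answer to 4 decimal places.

Area of P3's cell: 470.1428

1. box [0,54]×[0,50]: [(0, 0) (54, 0) (54, 50) (0, 50)]
2. ⊥bis P3·P0 via (9.14,35.545): [(0, 40.4058) (0, 0) (54, 0) (54, 11.6875)]  |A|=1406.5211
3. ⊥bis P3·P1 via (18.615,29.825): [(18.3748, 30.6337) (0, 40.4058) (0, 0) (27.4732, 0)]  |A|=792.0283
4. ⊥bis P3·P2 via (14.045,32.105): [(21.2103, 21.0868) (13.2185, 33.376) (0, 40.4058) (0, 0) (27.4732, 0)]  |A|=771.3025
5. ⊥bis P3·P4 via (19.065,16.585): [(21.3629, 20.5729) (21.2103, 21.0868) (13.2185, 33.376) (0, 40.4058) (0, 0) (9.5082, 0)]  |A|=586.5064
6. ⊥bis P3·P5 via (11.745,27.175): [(15.4629, 10.3339) (9.9979, 35.0887) (0, 40.4058) (0, 0) (9.5082, 0)]  |A|=470.7438
7. ⊥bis P3·P6 via (18.475,24.705): [(15.4629, 10.3339) (9.9979, 35.0887) (0, 40.4058) (0, 0) (9.5082, 0)]  |A|=470.7438
8. ⊥bis P3·P7 via (18.1,21.365): [(14.5382, 8.7291) (15.2554, 11.2736) (9.9979, 35.0887) (0, 40.4058) (0, 0) (9.5082, 0)]  |A|=470.1428
9. ⊥bis P3·P8 via (18.555,36.255): [(14.5382, 8.7291) (15.2554, 11.2736) (9.9979, 35.0887) (0, 40.4058) (0, 0) (9.5082, 0)]  |A|=470.1428
10. canonical 6-gon: [(14.5382, 8.7291) (15.2554, 11.2736) (9.9979, 35.0887) (0, 40.4058) (0, 0) (9.5082, 0)]
11. shoelace: 470.1428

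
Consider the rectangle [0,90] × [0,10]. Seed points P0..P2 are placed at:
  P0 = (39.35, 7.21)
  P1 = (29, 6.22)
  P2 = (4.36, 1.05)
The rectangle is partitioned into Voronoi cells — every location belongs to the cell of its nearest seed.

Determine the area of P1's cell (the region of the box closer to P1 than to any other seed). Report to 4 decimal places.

Area of P1's cell: 179.4545

1. box [0,90]×[0,10]: [(0, 0) (90, 0) (90, 10) (0, 10)]
2. ⊥bis P1·P0 via (34.175,6.715): [(0, 0) (34.8173, 0) (33.8608, 10) (0, 10)]  |A|=343.3904
3. ⊥bis P1·P2 via (16.68,3.635): [(17.4427, 0) (34.8173, 0) (33.8608, 10) (15.3445, 10)]  |A|=179.4545
4. canonical 4-gon: [(17.4427, 0) (34.8173, 0) (33.8608, 10) (15.3445, 10)]
5. shoelace: 179.4545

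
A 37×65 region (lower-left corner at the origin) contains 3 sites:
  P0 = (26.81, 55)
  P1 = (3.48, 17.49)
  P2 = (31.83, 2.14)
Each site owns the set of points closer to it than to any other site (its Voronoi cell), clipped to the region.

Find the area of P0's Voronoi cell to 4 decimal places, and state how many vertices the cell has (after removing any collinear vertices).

Area of P0's cell: 1110.3252 (5 vertices)

1. box [0,37]×[0,65]: [(0, 0) (37, 0) (37, 65) (0, 65)]
2. ⊥bis P0·P1 via (15.145,36.245): [(0, 45.6647) (37, 22.6519) (37, 65) (0, 65)]  |A|=1141.1429
3. ⊥bis P0·P2 via (29.32,28.57): [(0, 45.6647) (27.728, 28.4188) (37, 29.2994) (37, 65) (0, 65)]  |A|=1110.3252
4. canonical 5-gon: [(0, 45.6647) (27.728, 28.4188) (37, 29.2994) (37, 65) (0, 65)]
5. shoelace: 1110.3252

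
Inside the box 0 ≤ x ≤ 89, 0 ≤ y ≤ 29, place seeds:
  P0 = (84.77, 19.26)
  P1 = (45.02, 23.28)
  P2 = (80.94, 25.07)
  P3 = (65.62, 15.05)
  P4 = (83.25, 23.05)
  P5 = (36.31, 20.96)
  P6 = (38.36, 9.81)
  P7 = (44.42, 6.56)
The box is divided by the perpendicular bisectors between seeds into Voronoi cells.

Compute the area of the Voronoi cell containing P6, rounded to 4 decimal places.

Area of P6's cell: 507.3030

1. box [0,89]×[0,29]: [(0, 0) (89, 0) (89, 29) (0, 29)]
2. ⊥bis P6·P0 via (61.565,14.535): [(0, 0) (64.5246, 0) (58.6196, 29) (0, 29)]  |A|=1785.5917
3. ⊥bis P6·P1 via (41.69,16.545): [(0, 0) (64.5246, 0) (63.3348, 5.8431) (16.4995, 29) (0, 29)]  |A|=1297.9054
4. ⊥bis P6·P2 via (59.65,17.44): [(0, 0) (64.5246, 0) (63.3348, 5.8431) (16.4995, 29) (0, 29)]  |A|=1297.9054
5. ⊥bis P6·P3 via (51.99,12.43): [(0, 0) (54.3793, 0) (52.1977, 11.3497) (16.4995, 29) (0, 29)]  |A|=1211.0706
6. ⊥bis P6·P4 via (60.805,16.43): [(0, 0) (54.3793, 0) (52.1977, 11.3497) (16.4995, 29) (0, 29)]  |A|=1211.0706
7. ⊥bis P6·P5 via (37.335,15.385): [(0, 8.5207) (0, 0) (54.3793, 0) (52.1977, 11.3497) (42.2197, 16.2831)]  |A|=673.8445
8. ⊥bis P6·P7 via (41.39,8.185): [(0, 8.5207) (0, 0) (37.0004, 0) (44.9967, 14.9101) (42.2197, 16.2831)]  |A|=507.303
9. canonical 5-gon: [(0, 8.5207) (0, 0) (37.0004, 0) (44.9967, 14.9101) (42.2197, 16.2831)]
10. shoelace: 507.303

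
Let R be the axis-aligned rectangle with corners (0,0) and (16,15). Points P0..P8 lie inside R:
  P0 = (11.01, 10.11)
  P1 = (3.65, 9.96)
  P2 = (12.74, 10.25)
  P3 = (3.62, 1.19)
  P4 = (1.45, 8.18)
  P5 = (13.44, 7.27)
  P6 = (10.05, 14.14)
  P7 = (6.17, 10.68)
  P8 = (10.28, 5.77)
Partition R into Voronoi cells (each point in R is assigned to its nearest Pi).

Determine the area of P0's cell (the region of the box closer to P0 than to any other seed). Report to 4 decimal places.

Area of P0's cell: 13.1529

1. box [0,16]×[0,15]: [(0, 0) (16, 0) (16, 15) (0, 15)]
2. ⊥bis P0·P1 via (7.33,10.035): [(7.5345, 0) (16, 0) (16, 15) (7.2288, 15)]  |A|=129.275
3. ⊥bis P0·P2 via (11.875,10.18): [(7.5345, 0) (12.6988, 0) (11.4849, 15) (7.2288, 15)]  |A|=70.6532
4. ⊥bis P0·P3 via (7.315,5.65): [(7.4212, 5.562) (12.5956, 1.2751) (11.4849, 15) (7.2288, 15)]  |A|=53.2133
5. ⊥bis P0·P4 via (6.23,9.145): [(7.4212, 5.562) (12.5956, 1.2751) (11.4849, 15) (7.2288, 15)]  |A|=53.2133
6. ⊥bis P0·P5 via (12.225,8.69): [(7.4212, 5.562) (8.0045, 5.0788) (12.0104, 8.5064) (11.4849, 15) (7.2288, 15)]  |A|=37.7263
7. ⊥bis P0·P6 via (10.53,12.125): [(7.3031, 11.3563) (7.4212, 5.562) (8.0045, 5.0788) (12.0104, 8.5064) (11.6951, 12.4026)]  |A|=24.1582
8. ⊥bis P0·P7 via (8.59,10.395): [(8.7436, 11.6995) (7.9675, 5.1094) (8.0045, 5.0788) (12.0104, 8.5064) (11.6951, 12.4026)]  |A|=17.9886
9. ⊥bis P0·P8 via (10.645,7.94): [(8.7436, 11.6995) (8.3464, 8.3266) (11.2329, 7.8411) (12.0104, 8.5064) (11.6951, 12.4026)]  |A|=13.1529
10. canonical 5-gon: [(8.7436, 11.6995) (8.3464, 8.3266) (11.2329, 7.8411) (12.0104, 8.5064) (11.6951, 12.4026)]
11. shoelace: 13.1529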